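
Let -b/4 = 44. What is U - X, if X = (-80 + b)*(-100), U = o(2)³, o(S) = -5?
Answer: -25725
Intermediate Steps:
b = -176 (b = -4*44 = -176)
U = -125 (U = (-5)³ = -125)
X = 25600 (X = (-80 - 176)*(-100) = -256*(-100) = 25600)
U - X = -125 - 1*25600 = -125 - 25600 = -25725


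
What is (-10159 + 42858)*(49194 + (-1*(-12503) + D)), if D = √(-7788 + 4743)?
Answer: 2017430203 + 32699*I*√3045 ≈ 2.0174e+9 + 1.8044e+6*I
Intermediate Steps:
D = I*√3045 (D = √(-3045) = I*√3045 ≈ 55.182*I)
(-10159 + 42858)*(49194 + (-1*(-12503) + D)) = (-10159 + 42858)*(49194 + (-1*(-12503) + I*√3045)) = 32699*(49194 + (12503 + I*√3045)) = 32699*(61697 + I*√3045) = 2017430203 + 32699*I*√3045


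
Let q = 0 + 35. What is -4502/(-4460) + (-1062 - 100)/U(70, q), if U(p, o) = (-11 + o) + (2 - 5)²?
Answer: -2516977/73590 ≈ -34.203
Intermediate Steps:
q = 35
U(p, o) = -2 + o (U(p, o) = (-11 + o) + (-3)² = (-11 + o) + 9 = -2 + o)
-4502/(-4460) + (-1062 - 100)/U(70, q) = -4502/(-4460) + (-1062 - 100)/(-2 + 35) = -4502*(-1/4460) - 1162/33 = 2251/2230 - 1162*1/33 = 2251/2230 - 1162/33 = -2516977/73590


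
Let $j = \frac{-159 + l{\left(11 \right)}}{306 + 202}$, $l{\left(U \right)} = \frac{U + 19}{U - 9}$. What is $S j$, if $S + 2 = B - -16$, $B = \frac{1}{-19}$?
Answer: $- \frac{9540}{2413} \approx -3.9536$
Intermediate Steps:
$B = - \frac{1}{19} \approx -0.052632$
$S = \frac{265}{19}$ ($S = -2 - - \frac{303}{19} = -2 + \left(- \frac{1}{19} + 16\right) = -2 + \frac{303}{19} = \frac{265}{19} \approx 13.947$)
$l{\left(U \right)} = \frac{19 + U}{-9 + U}$
$j = - \frac{36}{127}$ ($j = \frac{-159 + \frac{19 + 11}{-9 + 11}}{306 + 202} = \frac{-159 + \frac{1}{2} \cdot 30}{508} = \left(-159 + \frac{1}{2} \cdot 30\right) \frac{1}{508} = \left(-159 + 15\right) \frac{1}{508} = \left(-144\right) \frac{1}{508} = - \frac{36}{127} \approx -0.28346$)
$S j = \frac{265}{19} \left(- \frac{36}{127}\right) = - \frac{9540}{2413}$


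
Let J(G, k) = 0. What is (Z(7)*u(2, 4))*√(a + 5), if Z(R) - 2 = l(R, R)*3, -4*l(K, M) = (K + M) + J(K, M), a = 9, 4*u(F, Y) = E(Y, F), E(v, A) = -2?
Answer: 17*√14/4 ≈ 15.902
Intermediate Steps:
u(F, Y) = -½ (u(F, Y) = (¼)*(-2) = -½)
l(K, M) = -K/4 - M/4 (l(K, M) = -((K + M) + 0)/4 = -(K + M)/4 = -K/4 - M/4)
Z(R) = 2 - 3*R/2 (Z(R) = 2 + (-R/4 - R/4)*3 = 2 - R/2*3 = 2 - 3*R/2)
(Z(7)*u(2, 4))*√(a + 5) = ((2 - 3/2*7)*(-½))*√(9 + 5) = ((2 - 21/2)*(-½))*√14 = (-17/2*(-½))*√14 = 17*√14/4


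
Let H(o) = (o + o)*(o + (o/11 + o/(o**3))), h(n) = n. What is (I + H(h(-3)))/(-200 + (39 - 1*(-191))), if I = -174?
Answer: -2558/495 ≈ -5.1677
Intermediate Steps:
H(o) = 2*o*(o**(-2) + 12*o/11) (H(o) = (2*o)*(o + (o*(1/11) + o/o**3)) = (2*o)*(o + (o/11 + o**(-2))) = (2*o)*(o + (o**(-2) + o/11)) = (2*o)*(o**(-2) + 12*o/11) = 2*o*(o**(-2) + 12*o/11))
(I + H(h(-3)))/(-200 + (39 - 1*(-191))) = (-174 + (2/11)*(11 + 12*(-3)**3)/(-3))/(-200 + (39 - 1*(-191))) = (-174 + (2/11)*(-1/3)*(11 + 12*(-27)))/(-200 + (39 + 191)) = (-174 + (2/11)*(-1/3)*(11 - 324))/(-200 + 230) = (-174 + (2/11)*(-1/3)*(-313))/30 = (-174 + 626/33)*(1/30) = -5116/33*1/30 = -2558/495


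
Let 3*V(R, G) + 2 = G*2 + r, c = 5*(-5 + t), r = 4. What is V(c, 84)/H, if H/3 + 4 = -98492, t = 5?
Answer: -85/443232 ≈ -0.00019177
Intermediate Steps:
c = 0 (c = 5*(-5 + 5) = 5*0 = 0)
V(R, G) = ⅔ + 2*G/3 (V(R, G) = -⅔ + (G*2 + 4)/3 = -⅔ + (2*G + 4)/3 = -⅔ + (4 + 2*G)/3 = -⅔ + (4/3 + 2*G/3) = ⅔ + 2*G/3)
H = -295488 (H = -12 + 3*(-98492) = -12 - 295476 = -295488)
V(c, 84)/H = (⅔ + (⅔)*84)/(-295488) = (⅔ + 56)*(-1/295488) = (170/3)*(-1/295488) = -85/443232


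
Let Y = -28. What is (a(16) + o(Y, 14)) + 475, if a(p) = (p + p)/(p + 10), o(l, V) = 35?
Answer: 6646/13 ≈ 511.23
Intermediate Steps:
a(p) = 2*p/(10 + p) (a(p) = (2*p)/(10 + p) = 2*p/(10 + p))
(a(16) + o(Y, 14)) + 475 = (2*16/(10 + 16) + 35) + 475 = (2*16/26 + 35) + 475 = (2*16*(1/26) + 35) + 475 = (16/13 + 35) + 475 = 471/13 + 475 = 6646/13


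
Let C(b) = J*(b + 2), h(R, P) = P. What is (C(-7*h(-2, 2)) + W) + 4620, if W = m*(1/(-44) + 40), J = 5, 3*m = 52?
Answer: 173347/33 ≈ 5252.9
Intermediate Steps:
m = 52/3 (m = (⅓)*52 = 52/3 ≈ 17.333)
C(b) = 10 + 5*b (C(b) = 5*(b + 2) = 5*(2 + b) = 10 + 5*b)
W = 22867/33 (W = 52*(1/(-44) + 40)/3 = 52*(-1/44 + 40)/3 = (52/3)*(1759/44) = 22867/33 ≈ 692.94)
(C(-7*h(-2, 2)) + W) + 4620 = ((10 + 5*(-7*2)) + 22867/33) + 4620 = ((10 + 5*(-14)) + 22867/33) + 4620 = ((10 - 70) + 22867/33) + 4620 = (-60 + 22867/33) + 4620 = 20887/33 + 4620 = 173347/33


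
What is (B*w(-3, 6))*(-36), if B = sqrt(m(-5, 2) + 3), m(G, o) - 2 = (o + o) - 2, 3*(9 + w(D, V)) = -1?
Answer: 336*sqrt(7) ≈ 888.97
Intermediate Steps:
w(D, V) = -28/3 (w(D, V) = -9 + (1/3)*(-1) = -9 - 1/3 = -28/3)
m(G, o) = 2*o (m(G, o) = 2 + ((o + o) - 2) = 2 + (2*o - 2) = 2 + (-2 + 2*o) = 2*o)
B = sqrt(7) (B = sqrt(2*2 + 3) = sqrt(4 + 3) = sqrt(7) ≈ 2.6458)
(B*w(-3, 6))*(-36) = (sqrt(7)*(-28/3))*(-36) = -28*sqrt(7)/3*(-36) = 336*sqrt(7)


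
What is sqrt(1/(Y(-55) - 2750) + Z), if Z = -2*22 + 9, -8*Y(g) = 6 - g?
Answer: I*sqrt(17034246723)/22061 ≈ 5.9161*I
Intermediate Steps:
Y(g) = -3/4 + g/8 (Y(g) = -(6 - g)/8 = -3/4 + g/8)
Z = -35 (Z = -44 + 9 = -35)
sqrt(1/(Y(-55) - 2750) + Z) = sqrt(1/((-3/4 + (1/8)*(-55)) - 2750) - 35) = sqrt(1/((-3/4 - 55/8) - 2750) - 35) = sqrt(1/(-61/8 - 2750) - 35) = sqrt(1/(-22061/8) - 35) = sqrt(-8/22061 - 35) = sqrt(-772143/22061) = I*sqrt(17034246723)/22061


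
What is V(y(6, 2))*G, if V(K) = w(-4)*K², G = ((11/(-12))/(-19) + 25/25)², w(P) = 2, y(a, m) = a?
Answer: 57121/722 ≈ 79.115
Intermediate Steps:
G = 57121/51984 (G = ((11*(-1/12))*(-1/19) + 25*(1/25))² = (-11/12*(-1/19) + 1)² = (11/228 + 1)² = (239/228)² = 57121/51984 ≈ 1.0988)
V(K) = 2*K²
V(y(6, 2))*G = (2*6²)*(57121/51984) = (2*36)*(57121/51984) = 72*(57121/51984) = 57121/722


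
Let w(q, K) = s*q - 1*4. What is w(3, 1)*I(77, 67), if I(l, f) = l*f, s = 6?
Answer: 72226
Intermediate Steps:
w(q, K) = -4 + 6*q (w(q, K) = 6*q - 1*4 = 6*q - 4 = -4 + 6*q)
I(l, f) = f*l
w(3, 1)*I(77, 67) = (-4 + 6*3)*(67*77) = (-4 + 18)*5159 = 14*5159 = 72226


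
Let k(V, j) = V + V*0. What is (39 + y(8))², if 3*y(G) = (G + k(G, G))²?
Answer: 139129/9 ≈ 15459.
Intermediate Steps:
k(V, j) = V (k(V, j) = V + 0 = V)
y(G) = 4*G²/3 (y(G) = (G + G)²/3 = (2*G)²/3 = (4*G²)/3 = 4*G²/3)
(39 + y(8))² = (39 + (4/3)*8²)² = (39 + (4/3)*64)² = (39 + 256/3)² = (373/3)² = 139129/9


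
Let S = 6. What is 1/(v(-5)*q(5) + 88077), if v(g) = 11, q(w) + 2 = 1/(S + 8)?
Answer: 14/1232781 ≈ 1.1356e-5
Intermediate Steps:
q(w) = -27/14 (q(w) = -2 + 1/(6 + 8) = -2 + 1/14 = -27/14)
1/(v(-5)*q(5) + 88077) = 1/(11*(-27/14) + 88077) = 1/(-297/14 + 88077) = 1/(1232781/14) = 14/1232781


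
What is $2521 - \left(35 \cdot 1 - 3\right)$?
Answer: $2489$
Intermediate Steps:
$2521 - \left(35 \cdot 1 - 3\right) = 2521 - \left(35 - 3\right) = 2521 - 32 = 2489$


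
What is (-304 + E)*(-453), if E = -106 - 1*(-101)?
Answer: 139977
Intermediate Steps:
E = -5 (E = -106 + 101 = -5)
(-304 + E)*(-453) = (-304 - 5)*(-453) = -309*(-453) = 139977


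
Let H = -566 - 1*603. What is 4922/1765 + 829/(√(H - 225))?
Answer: 4922/1765 - 829*I*√1394/1394 ≈ 2.7887 - 22.204*I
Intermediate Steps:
H = -1169 (H = -566 - 603 = -1169)
4922/1765 + 829/(√(H - 225)) = 4922/1765 + 829/(√(-1169 - 225)) = 4922*(1/1765) + 829/(√(-1394)) = 4922/1765 + 829/((I*√1394)) = 4922/1765 + 829*(-I*√1394/1394) = 4922/1765 - 829*I*√1394/1394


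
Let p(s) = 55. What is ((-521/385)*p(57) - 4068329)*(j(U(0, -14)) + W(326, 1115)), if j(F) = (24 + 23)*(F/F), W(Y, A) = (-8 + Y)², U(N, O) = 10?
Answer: -411604443272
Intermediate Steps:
j(F) = 47 (j(F) = 47*1 = 47)
((-521/385)*p(57) - 4068329)*(j(U(0, -14)) + W(326, 1115)) = (-521/385*55 - 4068329)*(47 + (-8 + 326)²) = (-521*1/385*55 - 4068329)*(47 + 318²) = (-521/385*55 - 4068329)*(47 + 101124) = (-521/7 - 4068329)*101171 = -28478824/7*101171 = -411604443272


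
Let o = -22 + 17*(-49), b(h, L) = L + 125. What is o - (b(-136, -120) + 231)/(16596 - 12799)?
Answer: -3246671/3797 ≈ -855.06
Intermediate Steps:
b(h, L) = 125 + L
o = -855 (o = -22 - 833 = -855)
o - (b(-136, -120) + 231)/(16596 - 12799) = -855 - ((125 - 120) + 231)/(16596 - 12799) = -855 - (5 + 231)/3797 = -855 - 236/3797 = -3246671/3797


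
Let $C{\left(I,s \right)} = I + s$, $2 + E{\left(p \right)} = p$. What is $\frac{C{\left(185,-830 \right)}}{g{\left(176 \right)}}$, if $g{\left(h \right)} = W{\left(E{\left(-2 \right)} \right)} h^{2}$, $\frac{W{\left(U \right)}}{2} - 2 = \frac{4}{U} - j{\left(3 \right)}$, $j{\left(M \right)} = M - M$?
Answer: $- \frac{645}{61952} \approx -0.010411$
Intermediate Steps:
$E{\left(p \right)} = -2 + p$
$j{\left(M \right)} = 0$
$W{\left(U \right)} = 4 + \frac{8}{U}$ ($W{\left(U \right)} = 4 + 2 \left(\frac{4}{U} - 0\right) = 4 + 2 \left(\frac{4}{U} + 0\right) = 4 + 2 \frac{4}{U} = 4 + \frac{8}{U}$)
$g{\left(h \right)} = 2 h^{2}$ ($g{\left(h \right)} = \left(4 + \frac{8}{-2 - 2}\right) h^{2} = \left(4 + \frac{8}{-4}\right) h^{2} = \left(4 + 8 \left(- \frac{1}{4}\right)\right) h^{2} = \left(4 - 2\right) h^{2} = 2 h^{2}$)
$\frac{C{\left(185,-830 \right)}}{g{\left(176 \right)}} = \frac{185 - 830}{2 \cdot 176^{2}} = - \frac{645}{2 \cdot 30976} = - \frac{645}{61952}$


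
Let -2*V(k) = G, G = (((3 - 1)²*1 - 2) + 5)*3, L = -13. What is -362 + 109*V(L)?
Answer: -3013/2 ≈ -1506.5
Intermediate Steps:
G = 21 (G = ((2²*1 - 2) + 5)*3 = ((4*1 - 2) + 5)*3 = ((4 - 2) + 5)*3 = (2 + 5)*3 = 7*3 = 21)
V(k) = -21/2 (V(k) = -½*21 = -21/2)
-362 + 109*V(L) = -362 + 109*(-21/2) = -362 - 2289/2 = -3013/2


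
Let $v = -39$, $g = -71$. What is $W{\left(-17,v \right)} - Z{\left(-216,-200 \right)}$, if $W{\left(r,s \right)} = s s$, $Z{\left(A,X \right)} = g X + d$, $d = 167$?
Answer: $-12846$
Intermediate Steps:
$Z{\left(A,X \right)} = 167 - 71 X$ ($Z{\left(A,X \right)} = - 71 X + 167 = 167 - 71 X$)
$W{\left(r,s \right)} = s^{2}$
$W{\left(-17,v \right)} - Z{\left(-216,-200 \right)} = \left(-39\right)^{2} - \left(167 - -14200\right) = 1521 - \left(167 + 14200\right) = 1521 - 14367 = -12846$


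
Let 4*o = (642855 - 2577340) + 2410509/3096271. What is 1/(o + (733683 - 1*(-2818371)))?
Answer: 6192542/19001399883805 ≈ 3.2590e-7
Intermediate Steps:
o = -2994843697463/6192542 (o = ((642855 - 2577340) + 2410509/3096271)/4 = (-1934485 + 2410509*(1/3096271))/4 = (-1934485 + 2410509/3096271)/4 = (¼)*(-5989687394926/3096271) = -2994843697463/6192542 ≈ -4.8362e+5)
1/(o + (733683 - 1*(-2818371))) = 1/(-2994843697463/6192542 + (733683 - 1*(-2818371))) = 1/(-2994843697463/6192542 + (733683 + 2818371)) = 1/(-2994843697463/6192542 + 3552054) = 1/(19001399883805/6192542) = 6192542/19001399883805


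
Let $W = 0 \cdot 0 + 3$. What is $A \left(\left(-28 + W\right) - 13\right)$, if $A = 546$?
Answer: $-20748$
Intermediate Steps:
$W = 3$ ($W = 0 + 3 = 3$)
$A \left(\left(-28 + W\right) - 13\right) = 546 \left(\left(-28 + 3\right) - 13\right) = 546 \left(-25 - 13\right) = 546 \left(-38\right) = -20748$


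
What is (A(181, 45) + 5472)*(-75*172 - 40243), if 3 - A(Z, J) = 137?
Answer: -283677334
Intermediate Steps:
A(Z, J) = -134 (A(Z, J) = 3 - 1*137 = 3 - 137 = -134)
(A(181, 45) + 5472)*(-75*172 - 40243) = (-134 + 5472)*(-75*172 - 40243) = 5338*(-12900 - 40243) = 5338*(-53143) = -283677334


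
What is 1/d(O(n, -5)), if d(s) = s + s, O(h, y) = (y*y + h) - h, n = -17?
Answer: 1/50 ≈ 0.020000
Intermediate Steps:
O(h, y) = y**2 (O(h, y) = (y**2 + h) - h = (h + y**2) - h = y**2)
d(s) = 2*s
1/d(O(n, -5)) = 1/(2*(-5)**2) = 1/(2*25) = 1/50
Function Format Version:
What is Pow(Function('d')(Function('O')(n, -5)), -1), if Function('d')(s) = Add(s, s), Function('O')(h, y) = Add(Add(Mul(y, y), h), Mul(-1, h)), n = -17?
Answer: Rational(1, 50) ≈ 0.020000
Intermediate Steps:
Function('O')(h, y) = Pow(y, 2) (Function('O')(h, y) = Add(Add(Pow(y, 2), h), Mul(-1, h)) = Add(Add(h, Pow(y, 2)), Mul(-1, h)) = Pow(y, 2))
Function('d')(s) = Mul(2, s)
Pow(Function('d')(Function('O')(n, -5)), -1) = Pow(Mul(2, Pow(-5, 2)), -1) = Pow(Mul(2, 25), -1) = Pow(50, -1) = Rational(1, 50)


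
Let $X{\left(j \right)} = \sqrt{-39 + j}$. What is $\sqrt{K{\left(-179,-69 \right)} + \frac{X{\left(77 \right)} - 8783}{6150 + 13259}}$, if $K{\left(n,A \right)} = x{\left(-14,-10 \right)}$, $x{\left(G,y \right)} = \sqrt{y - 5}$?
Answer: $\frac{\sqrt{-170469247 + 19409 \sqrt{38} + 376709281 i \sqrt{15}}}{19409} \approx 1.3128 + 1.475 i$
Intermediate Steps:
$x{\left(G,y \right)} = \sqrt{-5 + y}$
$K{\left(n,A \right)} = i \sqrt{15}$ ($K{\left(n,A \right)} = \sqrt{-5 - 10} = \sqrt{-15} = i \sqrt{15}$)
$\sqrt{K{\left(-179,-69 \right)} + \frac{X{\left(77 \right)} - 8783}{6150 + 13259}} = \sqrt{i \sqrt{15} + \frac{\sqrt{-39 + 77} - 8783}{6150 + 13259}} = \sqrt{i \sqrt{15} + \frac{\sqrt{38} - 8783}{19409}} = \sqrt{i \sqrt{15} + \left(-8783 + \sqrt{38}\right) \frac{1}{19409}} = \sqrt{i \sqrt{15} - \left(\frac{8783}{19409} - \frac{\sqrt{38}}{19409}\right)} = \sqrt{- \frac{8783}{19409} + \frac{\sqrt{38}}{19409} + i \sqrt{15}}$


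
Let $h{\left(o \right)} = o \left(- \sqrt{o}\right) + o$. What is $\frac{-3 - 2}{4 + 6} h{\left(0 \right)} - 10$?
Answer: $-10$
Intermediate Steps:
$h{\left(o \right)} = o - o^{\frac{3}{2}}$ ($h{\left(o \right)} = - o^{\frac{3}{2}} + o = o - o^{\frac{3}{2}}$)
$\frac{-3 - 2}{4 + 6} h{\left(0 \right)} - 10 = \frac{-3 - 2}{4 + 6} \left(0 - 0^{\frac{3}{2}}\right) - 10 = - \frac{5}{10} \left(0 - 0\right) - 10 = \left(-5\right) \frac{1}{10} \left(0 + 0\right) - 10 = \left(- \frac{1}{2}\right) 0 - 10 = 0 - 10 = -10$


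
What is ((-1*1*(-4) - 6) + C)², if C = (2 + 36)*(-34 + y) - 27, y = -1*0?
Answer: 1745041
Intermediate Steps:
y = 0
C = -1319 (C = (2 + 36)*(-34 + 0) - 27 = 38*(-34) - 27 = -1292 - 27 = -1319)
((-1*1*(-4) - 6) + C)² = ((-1*1*(-4) - 6) - 1319)² = ((-1*(-4) - 6) - 1319)² = ((4 - 6) - 1319)² = (-2 - 1319)² = (-1321)² = 1745041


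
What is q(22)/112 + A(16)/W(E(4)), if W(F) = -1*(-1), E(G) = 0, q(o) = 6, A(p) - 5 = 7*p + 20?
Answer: 7675/56 ≈ 137.05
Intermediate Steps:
A(p) = 25 + 7*p (A(p) = 5 + (7*p + 20) = 5 + (20 + 7*p) = 25 + 7*p)
W(F) = 1
q(22)/112 + A(16)/W(E(4)) = 6/112 + (25 + 7*16)/1 = 6*(1/112) + (25 + 112)*1 = 3/56 + 137*1 = 3/56 + 137 = 7675/56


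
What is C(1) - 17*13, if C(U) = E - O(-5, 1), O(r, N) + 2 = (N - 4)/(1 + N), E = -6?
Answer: -447/2 ≈ -223.50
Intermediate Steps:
O(r, N) = -2 + (-4 + N)/(1 + N) (O(r, N) = -2 + (N - 4)/(1 + N) = -2 + (-4 + N)/(1 + N))
C(U) = -5/2 (C(U) = -6 - (-6 - 1*1)/(1 + 1) = -6 - (-6 - 1)/2 = -6 - (-7)/2 = -6 - 1*(-7/2) = -6 + 7/2 = -5/2)
C(1) - 17*13 = -5/2 - 17*13 = -5/2 - 221 = -447/2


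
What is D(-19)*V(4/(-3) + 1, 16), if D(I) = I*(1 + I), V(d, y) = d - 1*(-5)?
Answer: 1596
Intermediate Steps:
V(d, y) = 5 + d (V(d, y) = d + 5 = 5 + d)
D(-19)*V(4/(-3) + 1, 16) = (-19*(1 - 19))*(5 + (4/(-3) + 1)) = (-19*(-18))*(5 + (4*(-1/3) + 1)) = 342*(5 + (-4/3 + 1)) = 342*(5 - 1/3) = 342*(14/3) = 1596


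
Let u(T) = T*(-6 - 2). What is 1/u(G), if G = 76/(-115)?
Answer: 115/608 ≈ 0.18914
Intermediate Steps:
G = -76/115 (G = 76*(-1/115) = -76/115 ≈ -0.66087)
u(T) = -8*T (u(T) = T*(-8) = -8*T)
1/u(G) = 1/(-8*(-76/115)) = 1/(608/115) = 115/608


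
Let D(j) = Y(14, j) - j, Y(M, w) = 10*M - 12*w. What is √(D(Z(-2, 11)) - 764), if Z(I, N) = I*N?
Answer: 13*I*√2 ≈ 18.385*I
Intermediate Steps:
Y(M, w) = -12*w + 10*M
D(j) = 140 - 13*j (D(j) = (-12*j + 10*14) - j = (-12*j + 140) - j = (140 - 12*j) - j = 140 - 13*j)
√(D(Z(-2, 11)) - 764) = √((140 - (-26)*11) - 764) = √((140 - 13*(-22)) - 764) = √((140 + 286) - 764) = √(426 - 764) = √(-338) = 13*I*√2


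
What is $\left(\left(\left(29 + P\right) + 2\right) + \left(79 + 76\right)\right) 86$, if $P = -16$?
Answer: $14620$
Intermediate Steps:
$\left(\left(\left(29 + P\right) + 2\right) + \left(79 + 76\right)\right) 86 = \left(\left(\left(29 - 16\right) + 2\right) + \left(79 + 76\right)\right) 86 = \left(\left(13 + 2\right) + 155\right) 86 = \left(15 + 155\right) 86 = 170 \cdot 86 = 14620$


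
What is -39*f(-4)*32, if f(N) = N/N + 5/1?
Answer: -7488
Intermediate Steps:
f(N) = 6 (f(N) = 1 + 5*1 = 1 + 5 = 6)
-39*f(-4)*32 = -39*6*32 = -234*32 = -7488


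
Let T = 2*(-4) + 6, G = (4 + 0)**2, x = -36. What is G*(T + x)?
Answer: -608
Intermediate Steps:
G = 16 (G = 4**2 = 16)
T = -2 (T = -8 + 6 = -2)
G*(T + x) = 16*(-2 - 36) = 16*(-38) = -608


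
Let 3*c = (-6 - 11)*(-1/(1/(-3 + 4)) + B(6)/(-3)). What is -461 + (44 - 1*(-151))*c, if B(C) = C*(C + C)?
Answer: 27164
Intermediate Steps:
B(C) = 2*C² (B(C) = C*(2*C) = 2*C²)
c = 425/3 (c = ((-6 - 11)*(-1/(1/(-3 + 4)) + (2*6²)/(-3)))/3 = (-17*(-1/(1/1) + (2*36)*(-⅓)))/3 = (-17*(-1/1 + 72*(-⅓)))/3 = (-17*(-1*1 - 24))/3 = (-17*(-1 - 24))/3 = (-17*(-25))/3 = (⅓)*425 = 425/3 ≈ 141.67)
-461 + (44 - 1*(-151))*c = -461 + (44 - 1*(-151))*(425/3) = -461 + (44 + 151)*(425/3) = -461 + 195*(425/3) = -461 + 27625 = 27164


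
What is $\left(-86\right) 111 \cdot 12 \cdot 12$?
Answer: $-1374624$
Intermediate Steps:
$\left(-86\right) 111 \cdot 12 \cdot 12 = \left(-9546\right) 144 = -1374624$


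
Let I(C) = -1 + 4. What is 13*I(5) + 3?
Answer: 42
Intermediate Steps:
I(C) = 3
13*I(5) + 3 = 13*3 + 3 = 39 + 3 = 42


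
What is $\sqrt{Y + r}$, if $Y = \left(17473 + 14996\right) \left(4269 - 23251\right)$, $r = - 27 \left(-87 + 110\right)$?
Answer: $i \sqrt{616327179} \approx 24826.0 i$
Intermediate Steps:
$r = -621$ ($r = \left(-27\right) 23 = -621$)
$Y = -616326558$ ($Y = 32469 \left(-18982\right) = -616326558$)
$\sqrt{Y + r} = \sqrt{-616326558 - 621} = \sqrt{-616327179} = i \sqrt{616327179}$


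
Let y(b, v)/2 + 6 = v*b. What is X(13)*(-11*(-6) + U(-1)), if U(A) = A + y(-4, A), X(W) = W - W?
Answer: 0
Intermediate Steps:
y(b, v) = -12 + 2*b*v (y(b, v) = -12 + 2*(v*b) = -12 + 2*(b*v) = -12 + 2*b*v)
X(W) = 0
U(A) = -12 - 7*A (U(A) = A + (-12 + 2*(-4)*A) = A + (-12 - 8*A) = -12 - 7*A)
X(13)*(-11*(-6) + U(-1)) = 0*(-11*(-6) + (-12 - 7*(-1))) = 0*(66 + (-12 + 7)) = 0*(66 - 5) = 0*61 = 0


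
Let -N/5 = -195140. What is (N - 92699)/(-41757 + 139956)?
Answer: 883001/98199 ≈ 8.9920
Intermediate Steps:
N = 975700 (N = -5*(-195140) = 975700)
(N - 92699)/(-41757 + 139956) = (975700 - 92699)/(-41757 + 139956) = 883001/98199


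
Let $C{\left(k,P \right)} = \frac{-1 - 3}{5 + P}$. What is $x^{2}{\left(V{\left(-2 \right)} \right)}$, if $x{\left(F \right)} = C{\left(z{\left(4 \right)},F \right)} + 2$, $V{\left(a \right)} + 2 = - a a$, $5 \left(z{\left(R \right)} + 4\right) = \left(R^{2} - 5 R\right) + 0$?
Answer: $36$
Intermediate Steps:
$z{\left(R \right)} = -4 - R + \frac{R^{2}}{5}$ ($z{\left(R \right)} = -4 + \frac{\left(R^{2} - 5 R\right) + 0}{5} = -4 + \frac{R^{2} - 5 R}{5} = -4 + \left(- R + \frac{R^{2}}{5}\right) = -4 - R + \frac{R^{2}}{5}$)
$C{\left(k,P \right)} = - \frac{4}{5 + P}$
$V{\left(a \right)} = -2 - a^{2}$ ($V{\left(a \right)} = -2 + - a a = -2 - a^{2}$)
$x{\left(F \right)} = 2 - \frac{4}{5 + F}$ ($x{\left(F \right)} = - \frac{4}{5 + F} + 2 = 2 - \frac{4}{5 + F}$)
$x^{2}{\left(V{\left(-2 \right)} \right)} = \left(\frac{2 \left(3 - 6\right)}{5 - 6}\right)^{2} = \left(2 \frac{1}{-1} \left(-3\right)\right)^{2} = \left(2 \left(-1\right) \left(-3\right)\right)^{2} = 6^{2} = 36$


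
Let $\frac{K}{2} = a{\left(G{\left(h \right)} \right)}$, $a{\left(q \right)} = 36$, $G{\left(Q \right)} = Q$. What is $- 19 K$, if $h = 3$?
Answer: $-1368$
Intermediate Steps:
$K = 72$ ($K = 2 \cdot 36 = 72$)
$- 19 K = \left(-19\right) 72 = -1368$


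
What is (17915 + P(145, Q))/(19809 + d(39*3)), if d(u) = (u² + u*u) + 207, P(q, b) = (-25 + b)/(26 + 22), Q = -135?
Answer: 53735/142182 ≈ 0.37793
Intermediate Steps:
P(q, b) = -25/48 + b/48 (P(q, b) = (-25 + b)/48 = (-25 + b)*(1/48) = -25/48 + b/48)
d(u) = 207 + 2*u² (d(u) = (u² + u²) + 207 = 2*u² + 207 = 207 + 2*u²)
(17915 + P(145, Q))/(19809 + d(39*3)) = (17915 + (-25/48 + (1/48)*(-135)))/(19809 + (207 + 2*(39*3)²)) = (17915 + (-25/48 - 45/16))/(19809 + (207 + 2*117²)) = (17915 - 10/3)/(19809 + (207 + 2*13689)) = 53735/(3*(19809 + (207 + 27378))) = 53735/(3*(19809 + 27585)) = (53735/3)/47394 = (53735/3)*(1/47394) = 53735/142182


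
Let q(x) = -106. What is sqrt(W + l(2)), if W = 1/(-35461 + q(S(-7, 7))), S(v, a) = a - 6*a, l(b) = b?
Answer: sqrt(2529987411)/35567 ≈ 1.4142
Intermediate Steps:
S(v, a) = -5*a
W = -1/35567 (W = 1/(-35461 - 106) = 1/(-35567) = -1/35567 ≈ -2.8116e-5)
sqrt(W + l(2)) = sqrt(-1/35567 + 2) = sqrt(71133/35567) = sqrt(2529987411)/35567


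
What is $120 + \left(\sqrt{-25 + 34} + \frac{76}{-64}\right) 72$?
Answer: $\frac{501}{2} \approx 250.5$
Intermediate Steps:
$120 + \left(\sqrt{-25 + 34} + \frac{76}{-64}\right) 72 = 120 + \left(\sqrt{9} + 76 \left(- \frac{1}{64}\right)\right) 72 = 120 + \left(3 - \frac{19}{16}\right) 72 = 120 + \frac{29}{16} \cdot 72 = 120 + \frac{261}{2} = \frac{501}{2}$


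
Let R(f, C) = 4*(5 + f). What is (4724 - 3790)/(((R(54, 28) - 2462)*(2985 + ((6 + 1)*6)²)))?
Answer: -467/5285637 ≈ -8.8353e-5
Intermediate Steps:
R(f, C) = 20 + 4*f
(4724 - 3790)/(((R(54, 28) - 2462)*(2985 + ((6 + 1)*6)²))) = (4724 - 3790)/((((20 + 4*54) - 2462)*(2985 + ((6 + 1)*6)²))) = 934/((((20 + 216) - 2462)*(2985 + (7*6)²))) = 934/(((236 - 2462)*(2985 + 42²))) = 934/((-2226*(2985 + 1764))) = 934/((-2226*4749)) = 934/(-10571274) = 934*(-1/10571274) = -467/5285637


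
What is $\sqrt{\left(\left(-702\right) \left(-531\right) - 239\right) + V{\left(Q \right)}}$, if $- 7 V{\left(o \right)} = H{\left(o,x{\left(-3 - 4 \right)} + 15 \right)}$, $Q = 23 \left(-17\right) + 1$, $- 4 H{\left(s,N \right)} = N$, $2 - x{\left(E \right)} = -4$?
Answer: $\frac{\sqrt{1490095}}{2} \approx 610.35$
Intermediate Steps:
$x{\left(E \right)} = 6$ ($x{\left(E \right)} = 2 - -4 = 2 + 4 = 6$)
$H{\left(s,N \right)} = - \frac{N}{4}$
$Q = -390$ ($Q = -391 + 1 = -390$)
$V{\left(o \right)} = \frac{3}{4}$ ($V{\left(o \right)} = - \frac{\left(- \frac{1}{4}\right) \left(6 + 15\right)}{7} = - \frac{\left(- \frac{1}{4}\right) 21}{7} = \left(- \frac{1}{7}\right) \left(- \frac{21}{4}\right) = \frac{3}{4}$)
$\sqrt{\left(\left(-702\right) \left(-531\right) - 239\right) + V{\left(Q \right)}} = \sqrt{\left(\left(-702\right) \left(-531\right) - 239\right) + \frac{3}{4}} = \sqrt{\left(372762 - 239\right) + \frac{3}{4}} = \sqrt{372523 + \frac{3}{4}} = \sqrt{\frac{1490095}{4}} = \frac{\sqrt{1490095}}{2}$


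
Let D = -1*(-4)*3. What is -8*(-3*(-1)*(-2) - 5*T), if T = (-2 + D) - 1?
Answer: 408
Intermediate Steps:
D = 12 (D = 4*3 = 12)
T = 9 (T = (-2 + 12) - 1 = 10 - 1 = 9)
-8*(-3*(-1)*(-2) - 5*T) = -8*(-3*(-1)*(-2) - 5*9) = -8*(3*(-2) - 45) = -8*(-6 - 45) = -8*(-51) = 408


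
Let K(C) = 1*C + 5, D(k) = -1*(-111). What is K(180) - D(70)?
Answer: 74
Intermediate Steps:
D(k) = 111
K(C) = 5 + C (K(C) = C + 5 = 5 + C)
K(180) - D(70) = (5 + 180) - 1*111 = 185 - 111 = 74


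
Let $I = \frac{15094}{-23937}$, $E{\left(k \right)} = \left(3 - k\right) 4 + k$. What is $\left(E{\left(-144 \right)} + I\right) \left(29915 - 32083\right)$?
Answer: $- \frac{23008840912}{23937} \approx -9.6123 \cdot 10^{5}$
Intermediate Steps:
$E{\left(k \right)} = 12 - 3 k$ ($E{\left(k \right)} = \left(12 - 4 k\right) + k = 12 - 3 k$)
$I = - \frac{15094}{23937}$ ($I = 15094 \left(- \frac{1}{23937}\right) = - \frac{15094}{23937} \approx -0.63057$)
$\left(E{\left(-144 \right)} + I\right) \left(29915 - 32083\right) = \left(\left(12 - -432\right) - \frac{15094}{23937}\right) \left(29915 - 32083\right) = \left(\left(12 + 432\right) - \frac{15094}{23937}\right) \left(-2168\right) = \left(444 - \frac{15094}{23937}\right) \left(-2168\right) = \frac{10612934}{23937} \left(-2168\right) = - \frac{23008840912}{23937}$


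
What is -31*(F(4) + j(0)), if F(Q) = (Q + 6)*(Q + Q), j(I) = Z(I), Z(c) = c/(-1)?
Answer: -2480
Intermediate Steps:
Z(c) = -c (Z(c) = c*(-1) = -c)
j(I) = -I
F(Q) = 2*Q*(6 + Q) (F(Q) = (6 + Q)*(2*Q) = 2*Q*(6 + Q))
-31*(F(4) + j(0)) = -31*(2*4*(6 + 4) - 1*0) = -31*(2*4*10 + 0) = -31*(80 + 0) = -31*80 = -2480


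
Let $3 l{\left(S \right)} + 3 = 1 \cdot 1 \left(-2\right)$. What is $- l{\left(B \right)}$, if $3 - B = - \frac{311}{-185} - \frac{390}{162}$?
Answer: $\frac{5}{3} \approx 1.6667$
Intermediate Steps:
$B = \frac{18613}{4995}$ ($B = 3 - \left(- \frac{311}{-185} - \frac{390}{162}\right) = 3 - \left(\left(-311\right) \left(- \frac{1}{185}\right) - \frac{65}{27}\right) = 3 - \left(\frac{311}{185} - \frac{65}{27}\right) = 3 - - \frac{3628}{4995} = 3 + \frac{3628}{4995} = \frac{18613}{4995} \approx 3.7263$)
$l{\left(S \right)} = - \frac{5}{3}$ ($l{\left(S \right)} = -1 + \frac{1 \cdot 1 \left(-2\right)}{3} = -1 + \frac{1 \left(-2\right)}{3} = -1 + \frac{1}{3} \left(-2\right) = -1 - \frac{2}{3} = - \frac{5}{3}$)
$- l{\left(B \right)} = \left(-1\right) \left(- \frac{5}{3}\right) = \frac{5}{3}$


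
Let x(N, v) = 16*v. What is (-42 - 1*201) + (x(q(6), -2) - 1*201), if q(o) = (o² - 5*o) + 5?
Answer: -476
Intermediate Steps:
q(o) = 5 + o² - 5*o
(-42 - 1*201) + (x(q(6), -2) - 1*201) = (-42 - 1*201) + (16*(-2) - 1*201) = (-42 - 201) + (-32 - 201) = -243 - 233 = -476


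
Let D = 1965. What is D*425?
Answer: 835125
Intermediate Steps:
D*425 = 1965*425 = 835125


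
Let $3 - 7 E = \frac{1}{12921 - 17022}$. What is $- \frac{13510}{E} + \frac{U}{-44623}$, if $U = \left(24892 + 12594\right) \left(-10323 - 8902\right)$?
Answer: $- \frac{4219552384855}{274520696} \approx -15371.0$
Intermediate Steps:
$E = \frac{12304}{28707}$ ($E = \frac{3}{7} - \frac{1}{7 \left(12921 - 17022\right)} = \frac{3}{7} - \frac{1}{7 \left(-4101\right)} = \frac{3}{7} - - \frac{1}{28707} = \frac{3}{7} + \frac{1}{28707} = \frac{12304}{28707} \approx 0.42861$)
$U = -720668350$ ($U = 37486 \left(-19225\right) = -720668350$)
$- \frac{13510}{E} + \frac{U}{-44623} = - \frac{13510}{\frac{12304}{28707}} - \frac{720668350}{-44623} = \left(-13510\right) \frac{28707}{12304} - - \frac{720668350}{44623} = - \frac{193915785}{6152} + \frac{720668350}{44623} = - \frac{4219552384855}{274520696}$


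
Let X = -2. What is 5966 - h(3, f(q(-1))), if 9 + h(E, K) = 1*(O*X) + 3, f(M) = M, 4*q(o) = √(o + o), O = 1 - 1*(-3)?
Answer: 5980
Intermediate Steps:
O = 4 (O = 1 + 3 = 4)
q(o) = √2*√o/4 (q(o) = √(o + o)/4 = √(2*o)/4 = (√2*√o)/4 = √2*√o/4)
h(E, K) = -14 (h(E, K) = -9 + (1*(4*(-2)) + 3) = -9 + (1*(-8) + 3) = -9 + (-8 + 3) = -9 - 5 = -14)
5966 - h(3, f(q(-1))) = 5966 - 1*(-14) = 5966 + 14 = 5980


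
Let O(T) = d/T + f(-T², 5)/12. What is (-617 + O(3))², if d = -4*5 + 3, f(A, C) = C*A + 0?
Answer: 56505289/144 ≈ 3.9240e+5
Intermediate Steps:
f(A, C) = A*C (f(A, C) = A*C + 0 = A*C)
d = -17 (d = -20 + 3 = -17)
O(T) = -17/T - 5*T²/12 (O(T) = -17/T + (-T²*5)/12 = -17/T - 5*T²*(1/12) = -17/T - 5*T²/12)
(-617 + O(3))² = (-617 + (1/12)*(-204 - 5*3³)/3)² = (-617 + (1/12)*(⅓)*(-204 - 5*27))² = (-617 + (1/12)*(⅓)*(-204 - 135))² = (-617 + (1/12)*(⅓)*(-339))² = (-617 - 113/12)² = (-7517/12)² = 56505289/144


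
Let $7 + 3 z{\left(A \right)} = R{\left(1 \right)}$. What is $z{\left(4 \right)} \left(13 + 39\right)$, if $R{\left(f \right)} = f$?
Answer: $-104$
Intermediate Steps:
$z{\left(A \right)} = -2$ ($z{\left(A \right)} = - \frac{7}{3} + \frac{1}{3} \cdot 1 = - \frac{7}{3} + \frac{1}{3} = -2$)
$z{\left(4 \right)} \left(13 + 39\right) = - 2 \left(13 + 39\right) = \left(-2\right) 52 = -104$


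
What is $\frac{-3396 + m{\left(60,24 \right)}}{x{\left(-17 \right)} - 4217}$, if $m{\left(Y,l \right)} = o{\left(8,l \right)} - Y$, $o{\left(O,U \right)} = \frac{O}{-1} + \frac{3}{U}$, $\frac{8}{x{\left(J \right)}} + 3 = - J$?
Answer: $\frac{193977}{236120} \approx 0.82152$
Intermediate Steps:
$x{\left(J \right)} = \frac{8}{-3 - J}$
$o{\left(O,U \right)} = - O + \frac{3}{U}$ ($o{\left(O,U \right)} = O \left(-1\right) + \frac{3}{U} = - O + \frac{3}{U}$)
$m{\left(Y,l \right)} = -8 - Y + \frac{3}{l}$ ($m{\left(Y,l \right)} = \left(\left(-1\right) 8 + \frac{3}{l}\right) - Y = \left(-8 + \frac{3}{l}\right) - Y = -8 - Y + \frac{3}{l}$)
$\frac{-3396 + m{\left(60,24 \right)}}{x{\left(-17 \right)} - 4217} = \frac{-3396 - \left(68 - \frac{1}{8}\right)}{- \frac{8}{3 - 17} - 4217} = \frac{-3396 - \frac{543}{8}}{- \frac{8}{-14} - 4217} = \frac{-3396 - \frac{543}{8}}{\left(-8\right) \left(- \frac{1}{14}\right) - 4217} = \frac{-3396 - \frac{543}{8}}{\frac{4}{7} - 4217} = - \frac{27711}{8 \left(- \frac{29515}{7}\right)} = \left(- \frac{27711}{8}\right) \left(- \frac{7}{29515}\right) = \frac{193977}{236120}$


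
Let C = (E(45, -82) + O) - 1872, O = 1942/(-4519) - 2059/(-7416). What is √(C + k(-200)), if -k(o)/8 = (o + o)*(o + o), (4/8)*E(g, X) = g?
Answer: I*√39988567262708401606/5585484 ≈ 1132.2*I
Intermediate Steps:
E(g, X) = 2*g
O = -5097251/33512904 (O = 1942*(-1/4519) - 2059*(-1/7416) = -1942/4519 + 2059/7416 = -5097251/33512904 ≈ -0.15210)
k(o) = -32*o² (k(o) = -8*(o + o)*(o + o) = -8*2*o*2*o = -32*o²)
C = -59725092179/33512904 (C = (2*45 - 5097251/33512904) - 1872 = (90 - 5097251/33512904) - 1872 = 3011064109/33512904 - 1872 = -59725092179/33512904 ≈ -1782.2)
√(C + k(-200)) = √(-59725092179/33512904 - 32*(-200)²) = √(-59725092179/33512904 - 32*40000) = √(-59725092179/33512904 - 1280000) = √(-42956242212179/33512904) = I*√39988567262708401606/5585484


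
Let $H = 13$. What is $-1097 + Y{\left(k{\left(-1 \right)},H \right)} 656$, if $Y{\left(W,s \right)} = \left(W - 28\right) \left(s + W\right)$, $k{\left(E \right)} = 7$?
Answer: $-276617$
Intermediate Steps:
$Y{\left(W,s \right)} = \left(-28 + W\right) \left(W + s\right)$
$-1097 + Y{\left(k{\left(-1 \right)},H \right)} 656 = -1097 + \left(7^{2} - 196 - 364 + 7 \cdot 13\right) 656 = -1097 + \left(49 - 196 - 364 + 91\right) 656 = -1097 - 275520 = -276617$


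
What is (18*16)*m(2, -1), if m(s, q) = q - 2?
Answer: -864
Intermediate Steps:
m(s, q) = -2 + q
(18*16)*m(2, -1) = (18*16)*(-2 - 1) = 288*(-3) = -864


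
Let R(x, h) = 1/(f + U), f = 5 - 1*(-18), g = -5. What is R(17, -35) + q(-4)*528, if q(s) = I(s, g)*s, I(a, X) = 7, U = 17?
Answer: -591359/40 ≈ -14784.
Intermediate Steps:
f = 23 (f = 5 + 18 = 23)
R(x, h) = 1/40 (R(x, h) = 1/(23 + 17) = 1/40)
q(s) = 7*s
R(17, -35) + q(-4)*528 = 1/40 + (7*(-4))*528 = 1/40 - 28*528 = 1/40 - 14784 = -591359/40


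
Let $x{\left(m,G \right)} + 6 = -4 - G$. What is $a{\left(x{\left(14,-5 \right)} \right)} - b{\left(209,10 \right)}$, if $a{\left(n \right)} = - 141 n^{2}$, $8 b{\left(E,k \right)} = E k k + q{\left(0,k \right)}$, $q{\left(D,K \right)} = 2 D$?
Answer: $- \frac{12275}{2} \approx -6137.5$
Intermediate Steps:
$x{\left(m,G \right)} = -10 - G$ ($x{\left(m,G \right)} = -6 - \left(4 + G\right) = -10 - G$)
$b{\left(E,k \right)} = \frac{E k^{2}}{8}$ ($b{\left(E,k \right)} = \frac{E k k + 2 \cdot 0}{8} = \frac{E k^{2} + 0}{8} = \frac{E k^{2}}{8}$)
$a{\left(x{\left(14,-5 \right)} \right)} - b{\left(209,10 \right)} = - 141 \left(-10 - -5\right)^{2} - \frac{1}{8} \cdot 209 \cdot 10^{2} = - 141 \left(-10 + 5\right)^{2} - \frac{1}{8} \cdot 209 \cdot 100 = - 141 \left(-5\right)^{2} - \frac{5225}{2} = \left(-141\right) 25 - \frac{5225}{2} = -3525 - \frac{5225}{2} = - \frac{12275}{2}$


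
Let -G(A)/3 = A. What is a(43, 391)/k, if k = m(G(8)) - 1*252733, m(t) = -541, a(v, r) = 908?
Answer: -454/126637 ≈ -0.0035851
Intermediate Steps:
G(A) = -3*A
k = -253274 (k = -541 - 1*252733 = -541 - 252733 = -253274)
a(43, 391)/k = 908/(-253274) = 908*(-1/253274) = -454/126637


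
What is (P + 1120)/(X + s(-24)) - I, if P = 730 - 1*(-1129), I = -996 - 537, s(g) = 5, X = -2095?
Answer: 3200991/2090 ≈ 1531.6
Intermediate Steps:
I = -1533
P = 1859 (P = 730 + 1129 = 1859)
(P + 1120)/(X + s(-24)) - I = (1859 + 1120)/(-2095 + 5) - 1*(-1533) = 2979/(-2090) + 1533 = 2979*(-1/2090) + 1533 = -2979/2090 + 1533 = 3200991/2090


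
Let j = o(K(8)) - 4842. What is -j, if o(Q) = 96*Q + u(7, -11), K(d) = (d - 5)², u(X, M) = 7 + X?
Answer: 3964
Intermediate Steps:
K(d) = (-5 + d)²
o(Q) = 14 + 96*Q (o(Q) = 96*Q + (7 + 7) = 96*Q + 14 = 14 + 96*Q)
j = -3964 (j = (14 + 96*(-5 + 8)²) - 4842 = (14 + 96*3²) - 4842 = (14 + 96*9) - 4842 = (14 + 864) - 4842 = 878 - 4842 = -3964)
-j = -1*(-3964) = 3964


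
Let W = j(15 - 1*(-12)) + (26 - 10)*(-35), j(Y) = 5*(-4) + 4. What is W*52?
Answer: -29952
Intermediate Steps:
j(Y) = -16 (j(Y) = -20 + 4 = -16)
W = -576 (W = -16 + (26 - 10)*(-35) = -16 + 16*(-35) = -16 - 560 = -576)
W*52 = -576*52 = -29952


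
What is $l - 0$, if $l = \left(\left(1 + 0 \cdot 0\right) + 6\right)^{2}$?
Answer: $49$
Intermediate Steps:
$l = 49$ ($l = \left(\left(1 + 0\right) + 6\right)^{2} = \left(1 + 6\right)^{2} = 7^{2} = 49$)
$l - 0 = 49 - 0 = 49 + 0 = 49$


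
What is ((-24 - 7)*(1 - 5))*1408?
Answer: 174592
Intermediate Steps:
((-24 - 7)*(1 - 5))*1408 = -31*(-4)*1408 = 124*1408 = 174592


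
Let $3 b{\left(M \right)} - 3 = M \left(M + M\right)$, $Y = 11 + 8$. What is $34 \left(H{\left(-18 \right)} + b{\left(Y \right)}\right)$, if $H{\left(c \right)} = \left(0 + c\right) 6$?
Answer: $\frac{13634}{3} \approx 4544.7$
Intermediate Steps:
$Y = 19$
$b{\left(M \right)} = 1 + \frac{2 M^{2}}{3}$ ($b{\left(M \right)} = 1 + \frac{M \left(M + M\right)}{3} = 1 + \frac{M 2 M}{3} = 1 + \frac{2 M^{2}}{3}$)
$H{\left(c \right)} = 6 c$ ($H{\left(c \right)} = c 6 = 6 c$)
$34 \left(H{\left(-18 \right)} + b{\left(Y \right)}\right) = 34 \left(6 \left(-18\right) + \left(1 + \frac{2 \cdot 19^{2}}{3}\right)\right) = 34 \left(-108 + \left(1 + \frac{2}{3} \cdot 361\right)\right) = 34 \left(-108 + \left(1 + \frac{722}{3}\right)\right) = 34 \left(-108 + \frac{725}{3}\right) = 34 \cdot \frac{401}{3} = \frac{13634}{3}$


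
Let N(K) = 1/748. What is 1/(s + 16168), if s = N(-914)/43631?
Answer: 32635988/527658653985 ≈ 6.1851e-5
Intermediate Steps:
N(K) = 1/748
s = 1/32635988 (s = (1/748)/43631 = (1/748)*(1/43631) = 1/32635988 ≈ 3.0641e-8)
1/(s + 16168) = 1/(1/32635988 + 16168) = 1/(527658653985/32635988) = 32635988/527658653985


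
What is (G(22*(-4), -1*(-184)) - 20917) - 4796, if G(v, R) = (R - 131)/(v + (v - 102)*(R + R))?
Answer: -1800115757/70008 ≈ -25713.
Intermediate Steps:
G(v, R) = (-131 + R)/(v + 2*R*(-102 + v)) (G(v, R) = (-131 + R)/(v + (-102 + v)*(2*R)) = (-131 + R)/(v + 2*R*(-102 + v)))
(G(22*(-4), -1*(-184)) - 20917) - 4796 = ((-131 - 1*(-184))/(22*(-4) - (-204)*(-184) + 2*(-1*(-184))*(22*(-4))) - 20917) - 4796 = ((-131 + 184)/(-88 - 204*184 + 2*184*(-88)) - 20917) - 4796 = (53/(-88 - 37536 - 32384) - 20917) - 4796 = (53/(-70008) - 20917) - 4796 = (-1/70008*53 - 20917) - 4796 = (-53/70008 - 20917) - 4796 = -1464357389/70008 - 4796 = -1800115757/70008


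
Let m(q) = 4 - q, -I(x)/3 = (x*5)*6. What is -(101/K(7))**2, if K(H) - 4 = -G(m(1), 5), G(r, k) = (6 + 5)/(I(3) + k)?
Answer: -716365225/1147041 ≈ -624.53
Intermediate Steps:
I(x) = -90*x (I(x) = -3*x*5*6 = -3*5*x*6 = -90*x)
G(r, k) = 11/(-270 + k) (G(r, k) = (6 + 5)/(-90*3 + k) = 11/(-270 + k))
K(H) = 1071/265 (K(H) = 4 - 11/(-270 + 5) = 4 - 11/(-265) = 4 - 11*(-1)/265 = 4 - 1*(-11/265) = 4 + 11/265 = 1071/265)
-(101/K(7))**2 = -(101/(1071/265))**2 = -(101*(265/1071))**2 = -(26765/1071)**2 = -1*716365225/1147041 = -716365225/1147041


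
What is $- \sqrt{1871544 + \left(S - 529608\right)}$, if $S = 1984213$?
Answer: $- \sqrt{3326149} \approx -1823.8$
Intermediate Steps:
$- \sqrt{1871544 + \left(S - 529608\right)} = - \sqrt{1871544 + \left(1984213 - 529608\right)} = - \sqrt{1871544 + 1454605} = - \sqrt{3326149}$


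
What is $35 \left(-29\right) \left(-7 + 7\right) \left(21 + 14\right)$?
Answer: $0$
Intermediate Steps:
$35 \left(-29\right) \left(-7 + 7\right) \left(21 + 14\right) = - 1015 \cdot 0 \cdot 35 = \left(-1015\right) 0 = 0$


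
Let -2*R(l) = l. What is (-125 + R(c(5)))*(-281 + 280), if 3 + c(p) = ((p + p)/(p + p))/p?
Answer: 618/5 ≈ 123.60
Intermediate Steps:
c(p) = -3 + 1/p (c(p) = -3 + ((p + p)/(p + p))/p = -3 + ((2*p)/((2*p)))/p = -3 + ((2*p)*(1/(2*p)))/p = -3 + 1/p)
R(l) = -l/2
(-125 + R(c(5)))*(-281 + 280) = (-125 - (-3 + 1/5)/2)*(-281 + 280) = (-125 - (-3 + ⅕)/2)*(-1) = (-125 - ½*(-14/5))*(-1) = (-125 + 7/5)*(-1) = -618/5*(-1) = 618/5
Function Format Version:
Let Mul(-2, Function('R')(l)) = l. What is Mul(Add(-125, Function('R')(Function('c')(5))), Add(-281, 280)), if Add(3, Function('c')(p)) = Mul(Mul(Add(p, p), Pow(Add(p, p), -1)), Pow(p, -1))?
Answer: Rational(618, 5) ≈ 123.60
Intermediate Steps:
Function('c')(p) = Add(-3, Pow(p, -1)) (Function('c')(p) = Add(-3, Mul(Mul(Add(p, p), Pow(Add(p, p), -1)), Pow(p, -1))) = Add(-3, Mul(Mul(Mul(2, p), Pow(Mul(2, p), -1)), Pow(p, -1))) = Add(-3, Mul(Mul(Mul(2, p), Mul(Rational(1, 2), Pow(p, -1))), Pow(p, -1))) = Add(-3, Mul(1, Pow(p, -1))) = Add(-3, Pow(p, -1)))
Function('R')(l) = Mul(Rational(-1, 2), l)
Mul(Add(-125, Function('R')(Function('c')(5))), Add(-281, 280)) = Mul(Add(-125, Mul(Rational(-1, 2), Add(-3, Pow(5, -1)))), Add(-281, 280)) = Mul(Add(-125, Mul(Rational(-1, 2), Add(-3, Rational(1, 5)))), -1) = Mul(Add(-125, Mul(Rational(-1, 2), Rational(-14, 5))), -1) = Mul(Add(-125, Rational(7, 5)), -1) = Mul(Rational(-618, 5), -1) = Rational(618, 5)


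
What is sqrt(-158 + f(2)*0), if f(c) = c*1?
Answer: I*sqrt(158) ≈ 12.57*I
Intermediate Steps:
f(c) = c
sqrt(-158 + f(2)*0) = sqrt(-158 + 2*0) = sqrt(-158 + 0) = sqrt(-158) = I*sqrt(158)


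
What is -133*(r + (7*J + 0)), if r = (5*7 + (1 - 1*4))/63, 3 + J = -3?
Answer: 49666/9 ≈ 5518.4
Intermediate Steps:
J = -6 (J = -3 - 3 = -6)
r = 32/63 (r = (35 + (1 - 4))*(1/63) = (35 - 3)*(1/63) = 32*(1/63) = 32/63 ≈ 0.50794)
-133*(r + (7*J + 0)) = -133*(32/63 + (7*(-6) + 0)) = -133*(32/63 + (-42 + 0)) = -133*(32/63 - 42) = -133*(-2614/63) = 49666/9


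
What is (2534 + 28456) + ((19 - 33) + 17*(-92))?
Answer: 29412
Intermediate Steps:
(2534 + 28456) + ((19 - 33) + 17*(-92)) = 30990 + (-14 - 1564) = 30990 - 1578 = 29412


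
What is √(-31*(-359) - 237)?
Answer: 2*√2723 ≈ 104.36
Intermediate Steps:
√(-31*(-359) - 237) = √(11129 - 237) = √10892 = 2*√2723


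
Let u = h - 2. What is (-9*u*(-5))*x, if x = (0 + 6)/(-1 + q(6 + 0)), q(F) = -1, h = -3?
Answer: 675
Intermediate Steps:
u = -5 (u = -3 - 2 = -5)
x = -3 (x = (0 + 6)/(-1 - 1) = 6/(-2) = 6*(-½) = -3)
(-9*u*(-5))*x = -(-45)*(-5)*(-3) = -9*25*(-3) = -225*(-3) = 675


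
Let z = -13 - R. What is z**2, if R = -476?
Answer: 214369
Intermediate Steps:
z = 463 (z = -13 - 1*(-476) = -13 + 476 = 463)
z**2 = 463**2 = 214369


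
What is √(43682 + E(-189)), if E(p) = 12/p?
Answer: √19263734/21 ≈ 209.00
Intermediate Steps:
√(43682 + E(-189)) = √(43682 + 12/(-189)) = √(43682 + 12*(-1/189)) = √(43682 - 4/63) = √(2751962/63) = √19263734/21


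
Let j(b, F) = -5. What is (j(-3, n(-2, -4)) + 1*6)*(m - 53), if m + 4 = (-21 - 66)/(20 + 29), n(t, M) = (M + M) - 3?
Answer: -2880/49 ≈ -58.776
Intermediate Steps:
n(t, M) = -3 + 2*M (n(t, M) = 2*M - 3 = -3 + 2*M)
m = -283/49 (m = -4 + (-21 - 66)/(20 + 29) = -4 - 87/49 = -283/49 ≈ -5.7755)
(j(-3, n(-2, -4)) + 1*6)*(m - 53) = (-5 + 1*6)*(-283/49 - 53) = (-5 + 6)*(-2880/49) = 1*(-2880/49) = -2880/49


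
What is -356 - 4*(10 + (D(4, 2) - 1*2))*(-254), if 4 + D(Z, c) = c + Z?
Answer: 9804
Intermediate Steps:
D(Z, c) = -4 + Z + c (D(Z, c) = -4 + (c + Z) = -4 + (Z + c) = -4 + Z + c)
-356 - 4*(10 + (D(4, 2) - 1*2))*(-254) = -356 - 4*(10 + ((-4 + 4 + 2) - 1*2))*(-254) = -356 - 4*(10 + (2 - 2))*(-254) = -356 - 4*(10 + 0)*(-254) = -356 - 4*10*(-254) = -356 - 40*(-254) = -356 + 10160 = 9804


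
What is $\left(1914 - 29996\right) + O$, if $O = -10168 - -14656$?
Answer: $-23594$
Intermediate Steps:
$O = 4488$ ($O = -10168 + 14656 = 4488$)
$\left(1914 - 29996\right) + O = \left(1914 - 29996\right) + 4488 = -28082 + 4488 = -23594$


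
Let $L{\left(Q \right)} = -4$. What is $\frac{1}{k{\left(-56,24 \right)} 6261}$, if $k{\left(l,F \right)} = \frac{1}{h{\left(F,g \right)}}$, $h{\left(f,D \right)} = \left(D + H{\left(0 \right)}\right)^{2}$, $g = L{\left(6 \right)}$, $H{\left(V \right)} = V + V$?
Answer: $\frac{16}{6261} \approx 0.0025555$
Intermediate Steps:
$H{\left(V \right)} = 2 V$
$g = -4$
$h{\left(f,D \right)} = D^{2}$ ($h{\left(f,D \right)} = \left(D + 2 \cdot 0\right)^{2} = \left(D + 0\right)^{2} = D^{2}$)
$k{\left(l,F \right)} = \frac{1}{16}$ ($k{\left(l,F \right)} = \frac{1}{\left(-4\right)^{2}} = \frac{1}{16}$)
$\frac{1}{k{\left(-56,24 \right)} 6261} = \frac{\frac{1}{\frac{1}{16}}}{6261} = 16 \cdot \frac{1}{6261} = \frac{16}{6261}$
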